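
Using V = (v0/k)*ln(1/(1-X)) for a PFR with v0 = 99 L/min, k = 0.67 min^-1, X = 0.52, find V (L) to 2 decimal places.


V = (v0/k) * ln(1/(1-X))
V = (99/0.67) * ln(1/(1-0.52))
V = 147.761194 * ln(2.083333)
V = 147.761194 * 0.733969
V = 108.45 L


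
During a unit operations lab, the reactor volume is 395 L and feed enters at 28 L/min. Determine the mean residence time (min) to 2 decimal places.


tau = V / v0
tau = 395 / 28
tau = 14.11 min


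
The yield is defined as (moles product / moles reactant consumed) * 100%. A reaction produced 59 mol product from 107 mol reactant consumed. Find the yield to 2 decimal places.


Yield = (moles product / moles consumed) * 100%
Yield = (59 / 107) * 100
Yield = 0.5514 * 100
Yield = 55.14%


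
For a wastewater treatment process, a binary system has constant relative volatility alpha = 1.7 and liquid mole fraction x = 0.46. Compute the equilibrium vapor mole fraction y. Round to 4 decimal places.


y = alpha*x / (1 + (alpha-1)*x)
y = 1.7*0.46 / (1 + (1.7-1)*0.46)
y = 0.782 / (1 + 0.322)
y = 0.782 / 1.322
y = 0.5915


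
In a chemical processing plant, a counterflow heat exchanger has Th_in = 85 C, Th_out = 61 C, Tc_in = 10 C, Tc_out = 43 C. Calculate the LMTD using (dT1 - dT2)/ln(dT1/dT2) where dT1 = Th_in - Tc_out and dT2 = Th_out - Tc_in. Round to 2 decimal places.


dT1 = Th_in - Tc_out = 85 - 43 = 42
dT2 = Th_out - Tc_in = 61 - 10 = 51
LMTD = (dT1 - dT2) / ln(dT1/dT2)
LMTD = (42 - 51) / ln(42/51)
LMTD = 46.35 K


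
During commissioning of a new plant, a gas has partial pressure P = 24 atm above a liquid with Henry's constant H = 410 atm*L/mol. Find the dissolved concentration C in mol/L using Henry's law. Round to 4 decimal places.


C = P / H
C = 24 / 410
C = 0.0585 mol/L


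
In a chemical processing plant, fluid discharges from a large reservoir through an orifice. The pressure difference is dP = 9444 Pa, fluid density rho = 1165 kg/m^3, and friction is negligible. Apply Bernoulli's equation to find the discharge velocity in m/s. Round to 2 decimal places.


v = sqrt(2*dP/rho)
v = sqrt(2*9444/1165)
v = sqrt(16.212876)
v = 4.03 m/s


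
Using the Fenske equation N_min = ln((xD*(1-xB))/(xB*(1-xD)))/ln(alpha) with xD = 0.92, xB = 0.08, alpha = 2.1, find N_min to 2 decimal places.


N_min = ln((xD*(1-xB))/(xB*(1-xD))) / ln(alpha)
Numerator inside ln: 0.8464 / 0.0064 = 132.25
ln(132.25) = 4.884694
ln(alpha) = ln(2.1) = 0.741937
N_min = 4.884694 / 0.741937 = 6.58


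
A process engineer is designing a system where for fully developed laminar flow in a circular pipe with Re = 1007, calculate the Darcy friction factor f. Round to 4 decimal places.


f = 64 / Re
f = 64 / 1007
f = 0.0636


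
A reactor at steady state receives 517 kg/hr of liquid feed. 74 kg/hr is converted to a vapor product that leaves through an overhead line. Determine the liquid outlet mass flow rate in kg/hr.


Steady-state mass balance on the main outlet: F_out = F_in - F_removed
F_out = 517 - 74
F_out = 443 kg/hr


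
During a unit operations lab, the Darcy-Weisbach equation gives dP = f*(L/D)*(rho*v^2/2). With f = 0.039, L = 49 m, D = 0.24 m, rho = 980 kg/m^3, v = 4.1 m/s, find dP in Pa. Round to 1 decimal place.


dP = f * (L/D) * (rho*v^2/2)
dP = 0.039 * (49/0.24) * (980*4.1^2/2)
L/D = 204.16666667
rho*v^2/2 = 980*16.81/2 = 8236.9
dP = 0.039 * 204.16666667 * 8236.9
dP = 65586.3 Pa


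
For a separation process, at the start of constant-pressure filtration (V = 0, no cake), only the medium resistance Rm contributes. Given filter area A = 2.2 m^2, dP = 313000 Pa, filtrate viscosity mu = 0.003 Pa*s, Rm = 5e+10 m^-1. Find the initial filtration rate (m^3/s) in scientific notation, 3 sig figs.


rate = A * dP / (mu * Rm)
rate = 2.2 * 313000 / (0.003 * 5e+10)
rate = 688600.0 / 1.500e+08
rate = 4.59e-03 m^3/s


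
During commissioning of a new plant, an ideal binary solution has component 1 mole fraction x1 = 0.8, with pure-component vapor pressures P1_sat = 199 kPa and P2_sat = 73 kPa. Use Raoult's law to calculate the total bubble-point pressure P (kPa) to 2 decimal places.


P = x1*P1_sat + x2*P2_sat
x2 = 1 - x1 = 1 - 0.8 = 0.2
P = 0.8*199 + 0.2*73
P = 159.2 + 14.6
P = 173.80 kPa


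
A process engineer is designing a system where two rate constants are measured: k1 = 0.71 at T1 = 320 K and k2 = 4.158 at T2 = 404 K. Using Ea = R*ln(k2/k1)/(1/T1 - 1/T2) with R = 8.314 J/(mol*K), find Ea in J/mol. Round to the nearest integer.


Ea = R * ln(k2/k1) / (1/T1 - 1/T2)
ln(k2/k1) = ln(4.158/0.71) = 1.7675245
1/T1 - 1/T2 = 1/320 - 1/404 = 0.000649752475
Ea = 8.314 * 1.7675245 / 0.000649752475
Ea = 22617 J/mol


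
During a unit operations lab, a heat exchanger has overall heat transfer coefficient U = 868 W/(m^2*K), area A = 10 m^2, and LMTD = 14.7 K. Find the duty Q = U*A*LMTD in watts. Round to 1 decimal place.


Q = U * A * LMTD
Q = 868 * 10 * 14.7
Q = 127596.0 W


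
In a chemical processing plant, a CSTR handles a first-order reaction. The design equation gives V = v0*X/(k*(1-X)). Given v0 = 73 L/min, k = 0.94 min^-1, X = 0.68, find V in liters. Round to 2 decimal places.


V = v0 * X / (k * (1 - X))
V = 73 * 0.68 / (0.94 * (1 - 0.68))
V = 49.64 / (0.94 * 0.32)
V = 49.64 / 0.3008
V = 165.03 L


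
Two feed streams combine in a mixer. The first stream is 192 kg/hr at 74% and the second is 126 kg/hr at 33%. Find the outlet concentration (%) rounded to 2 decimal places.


Mass balance on solute: F1*x1 + F2*x2 = F3*x3
F3 = F1 + F2 = 192 + 126 = 318 kg/hr
x3 = (F1*x1 + F2*x2)/F3
x3 = (192*0.74 + 126*0.33) / 318
x3 = 57.75%


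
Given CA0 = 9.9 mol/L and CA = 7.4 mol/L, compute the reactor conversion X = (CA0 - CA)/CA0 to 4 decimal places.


X = (CA0 - CA) / CA0
X = (9.9 - 7.4) / 9.9
X = 2.5 / 9.9
X = 0.2525


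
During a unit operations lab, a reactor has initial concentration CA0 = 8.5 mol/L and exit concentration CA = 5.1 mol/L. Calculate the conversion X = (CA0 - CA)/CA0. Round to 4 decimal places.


X = (CA0 - CA) / CA0
X = (8.5 - 5.1) / 8.5
X = 3.4 / 8.5
X = 0.4000


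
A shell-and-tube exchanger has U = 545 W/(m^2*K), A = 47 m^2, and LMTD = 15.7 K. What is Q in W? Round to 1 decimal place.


Q = U * A * LMTD
Q = 545 * 47 * 15.7
Q = 402155.5 W


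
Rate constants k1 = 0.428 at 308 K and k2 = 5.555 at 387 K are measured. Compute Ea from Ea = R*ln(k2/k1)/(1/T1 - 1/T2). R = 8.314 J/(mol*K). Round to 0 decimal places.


Ea = R * ln(k2/k1) / (1/T1 - 1/T2)
ln(k2/k1) = ln(5.555/0.428) = 2.5633305
1/T1 - 1/T2 = 1/308 - 1/387 = 0.000662773919
Ea = 8.314 * 2.5633305 / 0.000662773919
Ea = 32155 J/mol


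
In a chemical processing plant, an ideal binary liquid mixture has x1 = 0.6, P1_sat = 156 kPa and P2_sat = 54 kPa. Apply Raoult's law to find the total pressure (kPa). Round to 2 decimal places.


P = x1*P1_sat + x2*P2_sat
x2 = 1 - x1 = 1 - 0.6 = 0.4
P = 0.6*156 + 0.4*54
P = 93.6 + 21.6
P = 115.20 kPa


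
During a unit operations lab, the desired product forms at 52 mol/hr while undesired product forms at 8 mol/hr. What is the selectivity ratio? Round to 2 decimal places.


S = desired product rate / undesired product rate
S = 52 / 8
S = 6.50


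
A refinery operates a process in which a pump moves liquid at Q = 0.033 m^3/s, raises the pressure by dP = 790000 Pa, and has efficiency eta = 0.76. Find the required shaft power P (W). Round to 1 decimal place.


P = Q * dP / eta
P = 0.033 * 790000 / 0.76
P = 26070.0 / 0.76
P = 34302.6 W


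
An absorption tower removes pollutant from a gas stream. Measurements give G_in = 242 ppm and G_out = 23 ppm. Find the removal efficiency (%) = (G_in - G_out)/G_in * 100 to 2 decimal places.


Efficiency = (G_in - G_out) / G_in * 100%
Efficiency = (242 - 23) / 242 * 100
Efficiency = 219 / 242 * 100
Efficiency = 90.50%


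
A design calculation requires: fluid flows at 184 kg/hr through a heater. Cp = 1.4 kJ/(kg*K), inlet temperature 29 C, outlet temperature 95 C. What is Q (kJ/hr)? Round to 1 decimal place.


Q = m_dot * Cp * (T2 - T1)
Q = 184 * 1.4 * (95 - 29)
Q = 184 * 1.4 * 66
Q = 17001.6 kJ/hr


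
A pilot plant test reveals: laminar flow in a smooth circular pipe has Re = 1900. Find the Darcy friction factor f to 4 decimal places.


f = 64 / Re
f = 64 / 1900
f = 0.0337


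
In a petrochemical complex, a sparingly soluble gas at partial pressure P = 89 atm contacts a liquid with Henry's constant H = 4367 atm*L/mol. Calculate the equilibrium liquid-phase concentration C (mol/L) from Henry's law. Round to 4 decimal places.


C = P / H
C = 89 / 4367
C = 0.0204 mol/L


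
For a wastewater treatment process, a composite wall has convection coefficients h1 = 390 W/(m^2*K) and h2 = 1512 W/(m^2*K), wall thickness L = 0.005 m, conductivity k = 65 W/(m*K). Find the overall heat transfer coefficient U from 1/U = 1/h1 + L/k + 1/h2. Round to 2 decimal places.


1/U = 1/h1 + L/k + 1/h2
1/U = 1/390 + 0.005/65 + 1/1512
1/U = 0.0025641026 + 7.69231e-05 + 0.0006613757
1/U = 0.0033024014
U = 302.81 W/(m^2*K)


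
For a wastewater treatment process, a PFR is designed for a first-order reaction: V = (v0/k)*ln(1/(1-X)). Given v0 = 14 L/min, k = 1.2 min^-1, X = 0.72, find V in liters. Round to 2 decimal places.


V = (v0/k) * ln(1/(1-X))
V = (14/1.2) * ln(1/(1-0.72))
V = 11.666667 * ln(3.571429)
V = 11.666667 * 1.272966
V = 14.85 L


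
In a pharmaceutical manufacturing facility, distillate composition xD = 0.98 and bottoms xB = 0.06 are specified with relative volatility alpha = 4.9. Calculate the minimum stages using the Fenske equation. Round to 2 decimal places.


N_min = ln((xD*(1-xB))/(xB*(1-xD))) / ln(alpha)
Numerator inside ln: 0.9212 / 0.0012 = 767.666667
ln(767.666667) = 6.643356
ln(alpha) = ln(4.9) = 1.589235
N_min = 6.643356 / 1.589235 = 4.18


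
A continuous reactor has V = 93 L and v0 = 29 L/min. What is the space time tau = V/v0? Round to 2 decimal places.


tau = V / v0
tau = 93 / 29
tau = 3.21 min


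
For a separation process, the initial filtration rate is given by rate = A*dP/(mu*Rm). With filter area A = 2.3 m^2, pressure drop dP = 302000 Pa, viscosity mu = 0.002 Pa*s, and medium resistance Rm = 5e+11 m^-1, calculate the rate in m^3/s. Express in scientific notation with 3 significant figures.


rate = A * dP / (mu * Rm)
rate = 2.3 * 302000 / (0.002 * 5e+11)
rate = 694600.0 / 1.000e+09
rate = 6.95e-04 m^3/s


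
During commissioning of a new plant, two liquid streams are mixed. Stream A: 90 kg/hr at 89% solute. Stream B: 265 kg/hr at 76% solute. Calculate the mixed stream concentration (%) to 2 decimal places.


Mass balance on solute: F1*x1 + F2*x2 = F3*x3
F3 = F1 + F2 = 90 + 265 = 355 kg/hr
x3 = (F1*x1 + F2*x2)/F3
x3 = (90*0.89 + 265*0.76) / 355
x3 = 79.30%


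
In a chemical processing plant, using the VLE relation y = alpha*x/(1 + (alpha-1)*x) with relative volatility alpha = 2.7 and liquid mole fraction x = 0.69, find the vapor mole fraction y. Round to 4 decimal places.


y = alpha*x / (1 + (alpha-1)*x)
y = 2.7*0.69 / (1 + (2.7-1)*0.69)
y = 1.863 / (1 + 1.173)
y = 1.863 / 2.173
y = 0.8573


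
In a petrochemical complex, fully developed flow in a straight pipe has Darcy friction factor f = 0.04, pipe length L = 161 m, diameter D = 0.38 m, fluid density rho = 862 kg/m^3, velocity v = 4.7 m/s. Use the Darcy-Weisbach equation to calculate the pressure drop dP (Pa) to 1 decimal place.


dP = f * (L/D) * (rho*v^2/2)
dP = 0.04 * (161/0.38) * (862*4.7^2/2)
L/D = 423.68421053
rho*v^2/2 = 862*22.09/2 = 9520.79
dP = 0.04 * 423.68421053 * 9520.79
dP = 161352.3 Pa


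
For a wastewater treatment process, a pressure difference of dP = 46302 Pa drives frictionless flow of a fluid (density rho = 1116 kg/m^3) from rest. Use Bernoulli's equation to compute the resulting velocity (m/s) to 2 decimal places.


v = sqrt(2*dP/rho)
v = sqrt(2*46302/1116)
v = sqrt(82.978495)
v = 9.11 m/s


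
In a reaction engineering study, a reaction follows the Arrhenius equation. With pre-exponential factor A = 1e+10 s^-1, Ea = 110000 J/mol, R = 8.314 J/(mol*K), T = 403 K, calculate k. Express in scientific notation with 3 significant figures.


k = A * exp(-Ea/(R*T))
k = 1e+10 * exp(-110000 / (8.314 * 403))
k = 1e+10 * exp(-32.830509)
k = 5.52e-05


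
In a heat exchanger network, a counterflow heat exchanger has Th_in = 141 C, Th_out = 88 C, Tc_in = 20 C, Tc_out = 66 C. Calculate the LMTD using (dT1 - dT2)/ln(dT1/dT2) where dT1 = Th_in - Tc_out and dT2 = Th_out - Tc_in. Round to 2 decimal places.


dT1 = Th_in - Tc_out = 141 - 66 = 75
dT2 = Th_out - Tc_in = 88 - 20 = 68
LMTD = (dT1 - dT2) / ln(dT1/dT2)
LMTD = (75 - 68) / ln(75/68)
LMTD = 71.44 K


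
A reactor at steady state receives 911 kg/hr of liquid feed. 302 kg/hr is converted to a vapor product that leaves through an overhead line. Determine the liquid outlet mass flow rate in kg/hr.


Steady-state mass balance on the main outlet: F_out = F_in - F_removed
F_out = 911 - 302
F_out = 609 kg/hr


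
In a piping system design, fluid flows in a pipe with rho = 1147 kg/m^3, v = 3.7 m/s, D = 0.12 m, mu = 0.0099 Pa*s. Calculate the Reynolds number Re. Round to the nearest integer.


Re = rho * v * D / mu
Re = 1147 * 3.7 * 0.12 / 0.0099
Re = 509.268 / 0.0099
Re = 51441


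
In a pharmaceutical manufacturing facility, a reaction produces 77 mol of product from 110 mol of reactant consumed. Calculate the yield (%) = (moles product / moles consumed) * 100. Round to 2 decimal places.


Yield = (moles product / moles consumed) * 100%
Yield = (77 / 110) * 100
Yield = 0.7 * 100
Yield = 70.00%


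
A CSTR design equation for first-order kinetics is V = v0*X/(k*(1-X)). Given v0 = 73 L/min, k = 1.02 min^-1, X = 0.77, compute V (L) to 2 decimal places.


V = v0 * X / (k * (1 - X))
V = 73 * 0.77 / (1.02 * (1 - 0.77))
V = 56.21 / (1.02 * 0.23)
V = 56.21 / 0.2346
V = 239.60 L


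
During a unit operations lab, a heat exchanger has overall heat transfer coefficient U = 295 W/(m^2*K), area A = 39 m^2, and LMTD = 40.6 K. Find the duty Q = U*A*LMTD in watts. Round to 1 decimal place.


Q = U * A * LMTD
Q = 295 * 39 * 40.6
Q = 467103.0 W


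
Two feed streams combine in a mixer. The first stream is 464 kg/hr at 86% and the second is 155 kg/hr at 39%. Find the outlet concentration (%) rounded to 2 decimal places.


Mass balance on solute: F1*x1 + F2*x2 = F3*x3
F3 = F1 + F2 = 464 + 155 = 619 kg/hr
x3 = (F1*x1 + F2*x2)/F3
x3 = (464*0.86 + 155*0.39) / 619
x3 = 74.23%


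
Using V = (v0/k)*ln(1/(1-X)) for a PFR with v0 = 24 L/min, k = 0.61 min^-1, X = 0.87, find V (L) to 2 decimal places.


V = (v0/k) * ln(1/(1-X))
V = (24/0.61) * ln(1/(1-0.87))
V = 39.344262 * ln(7.692308)
V = 39.344262 * 2.040221
V = 80.27 L


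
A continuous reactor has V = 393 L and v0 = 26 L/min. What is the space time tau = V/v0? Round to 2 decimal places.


tau = V / v0
tau = 393 / 26
tau = 15.12 min


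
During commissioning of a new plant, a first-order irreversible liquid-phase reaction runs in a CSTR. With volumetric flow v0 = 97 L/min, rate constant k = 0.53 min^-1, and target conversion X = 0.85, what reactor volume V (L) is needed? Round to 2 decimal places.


V = v0 * X / (k * (1 - X))
V = 97 * 0.85 / (0.53 * (1 - 0.85))
V = 82.45 / (0.53 * 0.15)
V = 82.45 / 0.0795
V = 1037.11 L


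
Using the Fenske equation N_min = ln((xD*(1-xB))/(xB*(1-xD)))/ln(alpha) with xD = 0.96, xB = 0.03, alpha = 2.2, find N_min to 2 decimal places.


N_min = ln((xD*(1-xB))/(xB*(1-xD))) / ln(alpha)
Numerator inside ln: 0.9312 / 0.0012 = 776.0
ln(776.0) = 6.654153
ln(alpha) = ln(2.2) = 0.788457
N_min = 6.654153 / 0.788457 = 8.44


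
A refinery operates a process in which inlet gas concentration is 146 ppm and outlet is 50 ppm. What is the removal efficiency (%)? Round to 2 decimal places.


Efficiency = (G_in - G_out) / G_in * 100%
Efficiency = (146 - 50) / 146 * 100
Efficiency = 96 / 146 * 100
Efficiency = 65.75%


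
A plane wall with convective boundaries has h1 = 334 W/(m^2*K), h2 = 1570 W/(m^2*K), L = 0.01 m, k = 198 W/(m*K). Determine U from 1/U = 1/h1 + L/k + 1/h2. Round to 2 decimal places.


1/U = 1/h1 + L/k + 1/h2
1/U = 1/334 + 0.01/198 + 1/1570
1/U = 0.002994012 + 5.05051e-05 + 0.0006369427
1/U = 0.0036814598
U = 271.63 W/(m^2*K)


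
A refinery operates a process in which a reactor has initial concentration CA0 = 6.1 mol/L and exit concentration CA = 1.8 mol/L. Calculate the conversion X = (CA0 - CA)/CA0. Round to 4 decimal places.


X = (CA0 - CA) / CA0
X = (6.1 - 1.8) / 6.1
X = 4.3 / 6.1
X = 0.7049


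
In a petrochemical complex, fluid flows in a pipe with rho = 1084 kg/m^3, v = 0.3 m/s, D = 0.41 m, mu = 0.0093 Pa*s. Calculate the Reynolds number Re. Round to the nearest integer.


Re = rho * v * D / mu
Re = 1084 * 0.3 * 0.41 / 0.0093
Re = 133.332 / 0.0093
Re = 14337


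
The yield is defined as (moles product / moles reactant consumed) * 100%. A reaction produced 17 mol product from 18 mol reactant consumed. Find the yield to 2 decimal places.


Yield = (moles product / moles consumed) * 100%
Yield = (17 / 18) * 100
Yield = 0.9444 * 100
Yield = 94.44%


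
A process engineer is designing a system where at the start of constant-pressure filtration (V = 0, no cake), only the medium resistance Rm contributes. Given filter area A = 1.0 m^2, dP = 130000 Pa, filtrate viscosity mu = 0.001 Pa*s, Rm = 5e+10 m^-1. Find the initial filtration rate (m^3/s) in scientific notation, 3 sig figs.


rate = A * dP / (mu * Rm)
rate = 1.0 * 130000 / (0.001 * 5e+10)
rate = 130000.0 / 5.000e+07
rate = 2.60e-03 m^3/s


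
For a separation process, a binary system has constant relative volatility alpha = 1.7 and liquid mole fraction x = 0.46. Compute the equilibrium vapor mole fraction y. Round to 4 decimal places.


y = alpha*x / (1 + (alpha-1)*x)
y = 1.7*0.46 / (1 + (1.7-1)*0.46)
y = 0.782 / (1 + 0.322)
y = 0.782 / 1.322
y = 0.5915


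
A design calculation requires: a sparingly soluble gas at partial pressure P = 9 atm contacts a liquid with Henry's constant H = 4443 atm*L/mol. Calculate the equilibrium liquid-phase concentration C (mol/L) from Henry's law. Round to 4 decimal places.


C = P / H
C = 9 / 4443
C = 0.0020 mol/L


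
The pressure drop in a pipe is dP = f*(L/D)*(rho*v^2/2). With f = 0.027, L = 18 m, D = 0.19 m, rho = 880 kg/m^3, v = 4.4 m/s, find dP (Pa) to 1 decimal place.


dP = f * (L/D) * (rho*v^2/2)
dP = 0.027 * (18/0.19) * (880*4.4^2/2)
L/D = 94.73684211
rho*v^2/2 = 880*19.36/2 = 8518.4
dP = 0.027 * 94.73684211 * 8518.4
dP = 21789.2 Pa


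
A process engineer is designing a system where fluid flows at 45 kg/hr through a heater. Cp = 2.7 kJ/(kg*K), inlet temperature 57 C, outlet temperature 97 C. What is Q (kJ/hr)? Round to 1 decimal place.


Q = m_dot * Cp * (T2 - T1)
Q = 45 * 2.7 * (97 - 57)
Q = 45 * 2.7 * 40
Q = 4860.0 kJ/hr


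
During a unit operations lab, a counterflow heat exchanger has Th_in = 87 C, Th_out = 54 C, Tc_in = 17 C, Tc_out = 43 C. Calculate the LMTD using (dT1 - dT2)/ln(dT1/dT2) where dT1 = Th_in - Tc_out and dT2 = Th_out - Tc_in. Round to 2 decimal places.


dT1 = Th_in - Tc_out = 87 - 43 = 44
dT2 = Th_out - Tc_in = 54 - 17 = 37
LMTD = (dT1 - dT2) / ln(dT1/dT2)
LMTD = (44 - 37) / ln(44/37)
LMTD = 40.40 K


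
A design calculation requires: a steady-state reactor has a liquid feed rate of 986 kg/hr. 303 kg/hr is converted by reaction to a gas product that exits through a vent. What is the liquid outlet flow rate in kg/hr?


Steady-state mass balance on the main outlet: F_out = F_in - F_removed
F_out = 986 - 303
F_out = 683 kg/hr


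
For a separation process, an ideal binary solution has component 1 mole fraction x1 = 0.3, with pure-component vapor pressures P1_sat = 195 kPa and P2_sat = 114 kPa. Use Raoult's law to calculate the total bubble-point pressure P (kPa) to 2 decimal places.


P = x1*P1_sat + x2*P2_sat
x2 = 1 - x1 = 1 - 0.3 = 0.7
P = 0.3*195 + 0.7*114
P = 58.5 + 79.8
P = 138.30 kPa


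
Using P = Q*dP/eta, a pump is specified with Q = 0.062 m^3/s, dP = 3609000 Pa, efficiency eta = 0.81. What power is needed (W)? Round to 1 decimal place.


P = Q * dP / eta
P = 0.062 * 3609000 / 0.81
P = 223758.0 / 0.81
P = 276244.4 W


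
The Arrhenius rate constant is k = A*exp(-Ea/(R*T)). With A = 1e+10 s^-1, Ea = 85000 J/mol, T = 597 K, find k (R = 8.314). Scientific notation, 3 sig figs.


k = A * exp(-Ea/(R*T))
k = 1e+10 * exp(-85000 / (8.314 * 597))
k = 1e+10 * exp(-17.125158)
k = 3.65e+02


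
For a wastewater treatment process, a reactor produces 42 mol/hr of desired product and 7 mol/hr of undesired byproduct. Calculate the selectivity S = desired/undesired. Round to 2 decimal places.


S = desired product rate / undesired product rate
S = 42 / 7
S = 6.00


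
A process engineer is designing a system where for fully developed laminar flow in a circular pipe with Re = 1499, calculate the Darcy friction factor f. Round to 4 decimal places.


f = 64 / Re
f = 64 / 1499
f = 0.0427


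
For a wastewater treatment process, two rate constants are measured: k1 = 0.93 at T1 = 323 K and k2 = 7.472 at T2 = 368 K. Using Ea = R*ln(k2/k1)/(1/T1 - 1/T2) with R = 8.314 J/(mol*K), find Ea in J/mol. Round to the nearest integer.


Ea = R * ln(k2/k1) / (1/T1 - 1/T2)
ln(k2/k1) = ln(7.472/0.93) = 2.0837334
1/T1 - 1/T2 = 1/323 - 1/368 = 0.000378583928
Ea = 8.314 * 2.0837334 / 0.000378583928
Ea = 45760 J/mol


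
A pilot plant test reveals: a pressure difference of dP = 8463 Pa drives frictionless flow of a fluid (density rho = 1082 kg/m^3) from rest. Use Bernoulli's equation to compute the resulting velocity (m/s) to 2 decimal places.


v = sqrt(2*dP/rho)
v = sqrt(2*8463/1082)
v = sqrt(15.643253)
v = 3.96 m/s


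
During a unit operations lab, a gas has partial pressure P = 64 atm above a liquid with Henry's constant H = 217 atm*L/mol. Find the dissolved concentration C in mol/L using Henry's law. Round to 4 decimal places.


C = P / H
C = 64 / 217
C = 0.2949 mol/L


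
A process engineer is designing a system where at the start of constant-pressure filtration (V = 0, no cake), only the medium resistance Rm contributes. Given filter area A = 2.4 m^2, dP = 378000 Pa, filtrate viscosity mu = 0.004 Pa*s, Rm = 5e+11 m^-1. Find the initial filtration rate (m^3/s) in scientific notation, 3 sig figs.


rate = A * dP / (mu * Rm)
rate = 2.4 * 378000 / (0.004 * 5e+11)
rate = 907200.0 / 2.000e+09
rate = 4.54e-04 m^3/s


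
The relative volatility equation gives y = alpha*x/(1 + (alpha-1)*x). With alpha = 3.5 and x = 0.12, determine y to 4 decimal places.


y = alpha*x / (1 + (alpha-1)*x)
y = 3.5*0.12 / (1 + (3.5-1)*0.12)
y = 0.42 / (1 + 0.3)
y = 0.42 / 1.3
y = 0.3231


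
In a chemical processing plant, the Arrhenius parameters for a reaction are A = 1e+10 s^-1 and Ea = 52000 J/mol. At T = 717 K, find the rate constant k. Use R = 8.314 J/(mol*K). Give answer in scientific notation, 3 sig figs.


k = A * exp(-Ea/(R*T))
k = 1e+10 * exp(-52000 / (8.314 * 717))
k = 1e+10 * exp(-8.723167)
k = 1.63e+06


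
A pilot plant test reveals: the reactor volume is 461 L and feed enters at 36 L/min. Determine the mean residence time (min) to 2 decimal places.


tau = V / v0
tau = 461 / 36
tau = 12.81 min


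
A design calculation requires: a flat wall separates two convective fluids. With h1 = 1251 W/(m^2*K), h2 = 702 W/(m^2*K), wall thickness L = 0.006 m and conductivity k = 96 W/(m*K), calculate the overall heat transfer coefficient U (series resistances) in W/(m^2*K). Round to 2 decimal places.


1/U = 1/h1 + L/k + 1/h2
1/U = 1/1251 + 0.006/96 + 1/702
1/U = 0.0007993605 + 6.25e-05 + 0.0014245014
1/U = 0.0022863619
U = 437.38 W/(m^2*K)


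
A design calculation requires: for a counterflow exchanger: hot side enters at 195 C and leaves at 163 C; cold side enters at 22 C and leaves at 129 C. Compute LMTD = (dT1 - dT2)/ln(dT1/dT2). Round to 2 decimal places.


dT1 = Th_in - Tc_out = 195 - 129 = 66
dT2 = Th_out - Tc_in = 163 - 22 = 141
LMTD = (dT1 - dT2) / ln(dT1/dT2)
LMTD = (66 - 141) / ln(66/141)
LMTD = 98.80 K


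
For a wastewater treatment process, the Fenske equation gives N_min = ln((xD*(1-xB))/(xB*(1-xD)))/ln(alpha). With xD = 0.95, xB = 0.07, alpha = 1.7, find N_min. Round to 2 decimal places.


N_min = ln((xD*(1-xB))/(xB*(1-xD))) / ln(alpha)
Numerator inside ln: 0.8835 / 0.0035 = 252.428571
ln(252.428571) = 5.531128
ln(alpha) = ln(1.7) = 0.530628
N_min = 5.531128 / 0.530628 = 10.42


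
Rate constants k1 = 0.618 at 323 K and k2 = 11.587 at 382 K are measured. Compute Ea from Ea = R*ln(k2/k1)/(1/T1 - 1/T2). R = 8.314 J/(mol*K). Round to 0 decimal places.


Ea = R * ln(k2/k1) / (1/T1 - 1/T2)
ln(k2/k1) = ln(11.587/0.618) = 2.9311506
1/T1 - 1/T2 = 1/323 - 1/382 = 0.000478174185
Ea = 8.314 * 2.9311506 / 0.000478174185
Ea = 50964 J/mol


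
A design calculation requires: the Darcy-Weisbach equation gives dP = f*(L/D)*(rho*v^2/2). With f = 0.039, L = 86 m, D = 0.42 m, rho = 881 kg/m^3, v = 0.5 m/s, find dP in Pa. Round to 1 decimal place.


dP = f * (L/D) * (rho*v^2/2)
dP = 0.039 * (86/0.42) * (881*0.5^2/2)
L/D = 204.76190476
rho*v^2/2 = 881*0.25/2 = 110.125
dP = 0.039 * 204.76190476 * 110.125
dP = 879.4 Pa


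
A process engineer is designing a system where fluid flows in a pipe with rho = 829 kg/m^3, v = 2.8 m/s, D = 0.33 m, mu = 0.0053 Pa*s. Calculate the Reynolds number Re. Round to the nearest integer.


Re = rho * v * D / mu
Re = 829 * 2.8 * 0.33 / 0.0053
Re = 765.996 / 0.0053
Re = 144528


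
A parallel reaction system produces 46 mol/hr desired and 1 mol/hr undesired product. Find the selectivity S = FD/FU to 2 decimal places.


S = desired product rate / undesired product rate
S = 46 / 1
S = 46.00


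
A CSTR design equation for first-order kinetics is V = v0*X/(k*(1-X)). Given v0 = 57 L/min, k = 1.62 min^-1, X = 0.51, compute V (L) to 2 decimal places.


V = v0 * X / (k * (1 - X))
V = 57 * 0.51 / (1.62 * (1 - 0.51))
V = 29.07 / (1.62 * 0.49)
V = 29.07 / 0.7938
V = 36.62 L


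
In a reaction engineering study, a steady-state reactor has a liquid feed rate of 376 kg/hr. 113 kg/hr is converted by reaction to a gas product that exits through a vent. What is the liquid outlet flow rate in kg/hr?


Steady-state mass balance on the main outlet: F_out = F_in - F_removed
F_out = 376 - 113
F_out = 263 kg/hr


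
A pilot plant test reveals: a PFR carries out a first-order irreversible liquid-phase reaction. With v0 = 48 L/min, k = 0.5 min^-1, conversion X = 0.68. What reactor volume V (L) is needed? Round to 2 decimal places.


V = (v0/k) * ln(1/(1-X))
V = (48/0.5) * ln(1/(1-0.68))
V = 96.0 * ln(3.125)
V = 96.0 * 1.139434
V = 109.39 L


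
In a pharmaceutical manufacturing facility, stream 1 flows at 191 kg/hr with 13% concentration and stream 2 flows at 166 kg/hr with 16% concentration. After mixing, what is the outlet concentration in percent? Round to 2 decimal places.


Mass balance on solute: F1*x1 + F2*x2 = F3*x3
F3 = F1 + F2 = 191 + 166 = 357 kg/hr
x3 = (F1*x1 + F2*x2)/F3
x3 = (191*0.13 + 166*0.16) / 357
x3 = 14.39%


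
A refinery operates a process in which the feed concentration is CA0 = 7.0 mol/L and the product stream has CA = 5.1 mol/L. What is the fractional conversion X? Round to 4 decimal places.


X = (CA0 - CA) / CA0
X = (7.0 - 5.1) / 7.0
X = 1.9 / 7.0
X = 0.2714


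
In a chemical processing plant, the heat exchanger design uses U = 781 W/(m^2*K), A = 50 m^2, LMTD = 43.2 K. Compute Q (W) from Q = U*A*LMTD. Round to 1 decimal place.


Q = U * A * LMTD
Q = 781 * 50 * 43.2
Q = 1686960.0 W


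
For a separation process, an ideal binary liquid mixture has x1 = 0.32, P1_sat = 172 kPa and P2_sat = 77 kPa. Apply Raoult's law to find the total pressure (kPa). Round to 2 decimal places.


P = x1*P1_sat + x2*P2_sat
x2 = 1 - x1 = 1 - 0.32 = 0.68
P = 0.32*172 + 0.68*77
P = 55.04 + 52.36
P = 107.40 kPa


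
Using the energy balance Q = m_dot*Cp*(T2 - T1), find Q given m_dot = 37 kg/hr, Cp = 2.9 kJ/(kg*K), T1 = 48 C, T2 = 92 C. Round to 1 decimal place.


Q = m_dot * Cp * (T2 - T1)
Q = 37 * 2.9 * (92 - 48)
Q = 37 * 2.9 * 44
Q = 4721.2 kJ/hr


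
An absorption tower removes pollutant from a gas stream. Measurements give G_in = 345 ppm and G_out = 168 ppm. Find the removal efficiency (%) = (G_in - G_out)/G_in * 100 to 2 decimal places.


Efficiency = (G_in - G_out) / G_in * 100%
Efficiency = (345 - 168) / 345 * 100
Efficiency = 177 / 345 * 100
Efficiency = 51.30%


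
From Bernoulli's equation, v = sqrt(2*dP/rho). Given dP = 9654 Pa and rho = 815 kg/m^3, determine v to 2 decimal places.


v = sqrt(2*dP/rho)
v = sqrt(2*9654/815)
v = sqrt(23.690798)
v = 4.87 m/s


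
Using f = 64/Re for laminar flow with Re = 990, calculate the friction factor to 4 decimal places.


f = 64 / Re
f = 64 / 990
f = 0.0646


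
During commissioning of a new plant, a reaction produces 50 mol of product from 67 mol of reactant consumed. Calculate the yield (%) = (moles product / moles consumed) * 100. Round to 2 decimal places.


Yield = (moles product / moles consumed) * 100%
Yield = (50 / 67) * 100
Yield = 0.7463 * 100
Yield = 74.63%


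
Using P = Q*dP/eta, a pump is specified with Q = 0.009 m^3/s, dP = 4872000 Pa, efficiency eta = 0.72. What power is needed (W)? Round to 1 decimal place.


P = Q * dP / eta
P = 0.009 * 4872000 / 0.72
P = 43848.0 / 0.72
P = 60900.0 W


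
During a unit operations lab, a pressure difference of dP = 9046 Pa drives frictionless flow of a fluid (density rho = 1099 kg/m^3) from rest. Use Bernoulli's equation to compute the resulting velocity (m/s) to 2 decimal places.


v = sqrt(2*dP/rho)
v = sqrt(2*9046/1099)
v = sqrt(16.462238)
v = 4.06 m/s


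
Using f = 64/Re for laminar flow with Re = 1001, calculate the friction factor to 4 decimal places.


f = 64 / Re
f = 64 / 1001
f = 0.0639


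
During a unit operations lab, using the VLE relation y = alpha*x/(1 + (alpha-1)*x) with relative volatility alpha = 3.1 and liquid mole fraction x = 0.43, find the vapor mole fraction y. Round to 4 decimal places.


y = alpha*x / (1 + (alpha-1)*x)
y = 3.1*0.43 / (1 + (3.1-1)*0.43)
y = 1.333 / (1 + 0.903)
y = 1.333 / 1.903
y = 0.7005


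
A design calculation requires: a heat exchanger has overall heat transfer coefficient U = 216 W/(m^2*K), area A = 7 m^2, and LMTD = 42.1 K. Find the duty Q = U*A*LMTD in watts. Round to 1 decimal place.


Q = U * A * LMTD
Q = 216 * 7 * 42.1
Q = 63655.2 W


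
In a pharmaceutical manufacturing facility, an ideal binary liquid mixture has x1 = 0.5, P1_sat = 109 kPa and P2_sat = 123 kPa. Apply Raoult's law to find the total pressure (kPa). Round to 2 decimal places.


P = x1*P1_sat + x2*P2_sat
x2 = 1 - x1 = 1 - 0.5 = 0.5
P = 0.5*109 + 0.5*123
P = 54.5 + 61.5
P = 116.00 kPa


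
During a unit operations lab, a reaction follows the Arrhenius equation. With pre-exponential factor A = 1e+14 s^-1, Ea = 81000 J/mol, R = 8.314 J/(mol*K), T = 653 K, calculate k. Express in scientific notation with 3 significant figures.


k = A * exp(-Ea/(R*T))
k = 1e+14 * exp(-81000 / (8.314 * 653))
k = 1e+14 * exp(-14.919759)
k = 3.31e+07


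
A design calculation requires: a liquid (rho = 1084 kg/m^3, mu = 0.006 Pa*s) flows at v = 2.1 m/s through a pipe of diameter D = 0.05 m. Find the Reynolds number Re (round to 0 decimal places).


Re = rho * v * D / mu
Re = 1084 * 2.1 * 0.05 / 0.006
Re = 113.82 / 0.006
Re = 18970


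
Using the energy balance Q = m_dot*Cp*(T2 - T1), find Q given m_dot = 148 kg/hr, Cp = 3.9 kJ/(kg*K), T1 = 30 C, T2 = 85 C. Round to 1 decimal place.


Q = m_dot * Cp * (T2 - T1)
Q = 148 * 3.9 * (85 - 30)
Q = 148 * 3.9 * 55
Q = 31746.0 kJ/hr


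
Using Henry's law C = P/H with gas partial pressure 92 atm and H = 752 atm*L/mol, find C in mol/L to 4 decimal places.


C = P / H
C = 92 / 752
C = 0.1223 mol/L


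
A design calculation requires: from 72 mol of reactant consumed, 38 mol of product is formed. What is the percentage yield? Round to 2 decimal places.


Yield = (moles product / moles consumed) * 100%
Yield = (38 / 72) * 100
Yield = 0.5278 * 100
Yield = 52.78%


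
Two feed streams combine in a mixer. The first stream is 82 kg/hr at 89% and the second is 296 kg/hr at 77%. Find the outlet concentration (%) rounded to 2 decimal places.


Mass balance on solute: F1*x1 + F2*x2 = F3*x3
F3 = F1 + F2 = 82 + 296 = 378 kg/hr
x3 = (F1*x1 + F2*x2)/F3
x3 = (82*0.89 + 296*0.77) / 378
x3 = 79.60%


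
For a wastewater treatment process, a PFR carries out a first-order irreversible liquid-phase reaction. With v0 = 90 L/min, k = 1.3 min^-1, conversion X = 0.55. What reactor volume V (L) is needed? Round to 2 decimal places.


V = (v0/k) * ln(1/(1-X))
V = (90/1.3) * ln(1/(1-0.55))
V = 69.230769 * ln(2.222222)
V = 69.230769 * 0.798508
V = 55.28 L


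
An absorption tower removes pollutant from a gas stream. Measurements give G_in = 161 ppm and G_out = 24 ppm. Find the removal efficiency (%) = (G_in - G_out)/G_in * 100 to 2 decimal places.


Efficiency = (G_in - G_out) / G_in * 100%
Efficiency = (161 - 24) / 161 * 100
Efficiency = 137 / 161 * 100
Efficiency = 85.09%


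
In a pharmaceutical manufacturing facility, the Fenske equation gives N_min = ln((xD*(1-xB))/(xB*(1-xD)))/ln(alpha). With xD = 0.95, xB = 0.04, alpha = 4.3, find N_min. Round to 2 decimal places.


N_min = ln((xD*(1-xB))/(xB*(1-xD))) / ln(alpha)
Numerator inside ln: 0.912 / 0.002 = 456.0
ln(456.0) = 6.122493
ln(alpha) = ln(4.3) = 1.458615
N_min = 6.122493 / 1.458615 = 4.20


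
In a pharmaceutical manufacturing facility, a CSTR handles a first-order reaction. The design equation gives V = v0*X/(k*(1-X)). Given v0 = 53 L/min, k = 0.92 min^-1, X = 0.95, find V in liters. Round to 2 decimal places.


V = v0 * X / (k * (1 - X))
V = 53 * 0.95 / (0.92 * (1 - 0.95))
V = 50.35 / (0.92 * 0.05)
V = 50.35 / 0.046
V = 1094.57 L


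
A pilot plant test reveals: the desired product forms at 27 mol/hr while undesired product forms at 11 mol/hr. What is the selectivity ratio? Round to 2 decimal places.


S = desired product rate / undesired product rate
S = 27 / 11
S = 2.45


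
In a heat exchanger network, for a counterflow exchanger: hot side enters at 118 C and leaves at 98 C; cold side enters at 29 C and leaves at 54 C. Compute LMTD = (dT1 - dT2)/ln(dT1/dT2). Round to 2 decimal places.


dT1 = Th_in - Tc_out = 118 - 54 = 64
dT2 = Th_out - Tc_in = 98 - 29 = 69
LMTD = (dT1 - dT2) / ln(dT1/dT2)
LMTD = (64 - 69) / ln(64/69)
LMTD = 66.47 K


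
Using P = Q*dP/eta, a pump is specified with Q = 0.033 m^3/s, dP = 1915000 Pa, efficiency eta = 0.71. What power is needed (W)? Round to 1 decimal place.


P = Q * dP / eta
P = 0.033 * 1915000 / 0.71
P = 63195.0 / 0.71
P = 89007.0 W


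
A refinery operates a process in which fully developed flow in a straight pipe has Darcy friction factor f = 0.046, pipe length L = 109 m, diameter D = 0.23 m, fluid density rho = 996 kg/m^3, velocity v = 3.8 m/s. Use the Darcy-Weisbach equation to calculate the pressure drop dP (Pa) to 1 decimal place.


dP = f * (L/D) * (rho*v^2/2)
dP = 0.046 * (109/0.23) * (996*3.8^2/2)
L/D = 473.91304348
rho*v^2/2 = 996*14.44/2 = 7191.12
dP = 0.046 * 473.91304348 * 7191.12
dP = 156766.4 Pa


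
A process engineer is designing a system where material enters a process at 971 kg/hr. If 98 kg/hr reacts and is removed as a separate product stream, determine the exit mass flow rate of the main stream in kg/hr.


Steady-state mass balance on the main outlet: F_out = F_in - F_removed
F_out = 971 - 98
F_out = 873 kg/hr


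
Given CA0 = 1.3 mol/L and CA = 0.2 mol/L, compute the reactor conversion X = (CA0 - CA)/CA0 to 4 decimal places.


X = (CA0 - CA) / CA0
X = (1.3 - 0.2) / 1.3
X = 1.1 / 1.3
X = 0.8462


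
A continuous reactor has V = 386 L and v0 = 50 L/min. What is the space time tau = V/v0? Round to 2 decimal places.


tau = V / v0
tau = 386 / 50
tau = 7.72 min


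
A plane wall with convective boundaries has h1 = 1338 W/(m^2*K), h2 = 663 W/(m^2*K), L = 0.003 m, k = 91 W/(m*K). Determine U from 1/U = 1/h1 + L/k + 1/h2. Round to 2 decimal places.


1/U = 1/h1 + L/k + 1/h2
1/U = 1/1338 + 0.003/91 + 1/663
1/U = 0.0007473842 + 3.2967e-05 + 0.0015082956
1/U = 0.0022886468
U = 436.94 W/(m^2*K)


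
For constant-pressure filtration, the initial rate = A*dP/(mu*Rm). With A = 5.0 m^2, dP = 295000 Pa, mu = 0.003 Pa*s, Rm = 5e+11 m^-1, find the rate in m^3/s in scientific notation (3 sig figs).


rate = A * dP / (mu * Rm)
rate = 5.0 * 295000 / (0.003 * 5e+11)
rate = 1475000.0 / 1.500e+09
rate = 9.83e-04 m^3/s


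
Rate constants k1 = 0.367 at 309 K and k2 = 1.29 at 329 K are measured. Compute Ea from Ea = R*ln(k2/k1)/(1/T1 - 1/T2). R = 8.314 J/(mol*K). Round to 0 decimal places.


Ea = R * ln(k2/k1) / (1/T1 - 1/T2)
ln(k2/k1) = ln(1.29/0.367) = 1.2570356
1/T1 - 1/T2 = 1/309 - 1/329 = 0.000196732277
Ea = 8.314 * 1.2570356 / 0.000196732277
Ea = 53123 J/mol


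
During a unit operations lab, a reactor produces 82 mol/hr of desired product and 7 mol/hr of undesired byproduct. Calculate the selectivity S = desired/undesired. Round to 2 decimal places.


S = desired product rate / undesired product rate
S = 82 / 7
S = 11.71


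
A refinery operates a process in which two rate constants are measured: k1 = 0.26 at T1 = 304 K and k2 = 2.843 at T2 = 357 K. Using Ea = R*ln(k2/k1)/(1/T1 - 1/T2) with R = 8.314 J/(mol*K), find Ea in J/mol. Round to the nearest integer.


Ea = R * ln(k2/k1) / (1/T1 - 1/T2)
ln(k2/k1) = ln(2.843/0.26) = 2.3919335
1/T1 - 1/T2 = 1/304 - 1/357 = 0.000488353236
Ea = 8.314 * 2.3919335 / 0.000488353236
Ea = 40722 J/mol


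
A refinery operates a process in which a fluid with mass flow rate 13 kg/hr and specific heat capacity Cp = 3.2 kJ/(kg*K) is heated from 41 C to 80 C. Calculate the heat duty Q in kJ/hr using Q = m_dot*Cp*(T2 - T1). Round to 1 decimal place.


Q = m_dot * Cp * (T2 - T1)
Q = 13 * 3.2 * (80 - 41)
Q = 13 * 3.2 * 39
Q = 1622.4 kJ/hr


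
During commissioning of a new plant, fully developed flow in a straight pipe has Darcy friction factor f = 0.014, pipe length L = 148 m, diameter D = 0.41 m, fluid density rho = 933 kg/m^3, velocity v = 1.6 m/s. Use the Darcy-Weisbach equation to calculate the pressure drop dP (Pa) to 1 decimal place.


dP = f * (L/D) * (rho*v^2/2)
dP = 0.014 * (148/0.41) * (933*1.6^2/2)
L/D = 360.97560976
rho*v^2/2 = 933*2.56/2 = 1194.24
dP = 0.014 * 360.97560976 * 1194.24
dP = 6035.3 Pa


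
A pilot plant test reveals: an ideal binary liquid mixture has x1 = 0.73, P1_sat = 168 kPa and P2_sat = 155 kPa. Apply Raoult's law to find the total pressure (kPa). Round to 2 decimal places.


P = x1*P1_sat + x2*P2_sat
x2 = 1 - x1 = 1 - 0.73 = 0.27
P = 0.73*168 + 0.27*155
P = 122.64 + 41.85
P = 164.49 kPa


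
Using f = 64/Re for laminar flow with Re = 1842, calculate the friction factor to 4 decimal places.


f = 64 / Re
f = 64 / 1842
f = 0.0347


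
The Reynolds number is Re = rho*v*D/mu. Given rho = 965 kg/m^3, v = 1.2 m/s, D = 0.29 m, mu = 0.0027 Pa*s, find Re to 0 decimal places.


Re = rho * v * D / mu
Re = 965 * 1.2 * 0.29 / 0.0027
Re = 335.82 / 0.0027
Re = 124378


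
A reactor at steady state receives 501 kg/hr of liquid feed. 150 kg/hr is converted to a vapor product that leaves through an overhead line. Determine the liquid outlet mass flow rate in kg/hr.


Steady-state mass balance on the main outlet: F_out = F_in - F_removed
F_out = 501 - 150
F_out = 351 kg/hr


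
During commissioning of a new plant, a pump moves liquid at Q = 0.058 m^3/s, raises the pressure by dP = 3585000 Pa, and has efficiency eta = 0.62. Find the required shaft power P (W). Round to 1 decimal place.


P = Q * dP / eta
P = 0.058 * 3585000 / 0.62
P = 207930.0 / 0.62
P = 335371.0 W


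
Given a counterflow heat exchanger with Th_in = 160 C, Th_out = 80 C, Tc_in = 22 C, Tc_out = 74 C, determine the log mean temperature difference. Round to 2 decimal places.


dT1 = Th_in - Tc_out = 160 - 74 = 86
dT2 = Th_out - Tc_in = 80 - 22 = 58
LMTD = (dT1 - dT2) / ln(dT1/dT2)
LMTD = (86 - 58) / ln(86/58)
LMTD = 71.08 K
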